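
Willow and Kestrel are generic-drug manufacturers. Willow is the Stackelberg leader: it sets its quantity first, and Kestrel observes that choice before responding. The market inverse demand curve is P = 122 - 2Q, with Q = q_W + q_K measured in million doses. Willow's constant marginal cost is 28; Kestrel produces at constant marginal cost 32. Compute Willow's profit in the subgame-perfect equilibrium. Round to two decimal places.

600.25

Solve by backward induction. Given q_W, the follower Kestrel maximises π_K = (122 - 2q_W - 2q_K)q_K - 32q_K.
∂π_K/∂q_K = 90 - 2q_W - 4q_K = 0 gives the reaction function q_K = (90 - 2q_W)/4.
The leader anticipates this reaction. Substituting into P = 122 - 2Q gives P = 77 - q_W, so π_W = (77 - q_W)q_W - 28q_W.
The leader's first-order condition 49 - 2q_W = 0 yields q_W = 49/2.
Then q_K = (90 - 2·(49/2))/4 = 41/4.
Price P = 122 - 2·(139/4) = 105/2.
Willow's profit: (105/2 - 28)·(49/2) = 600.2500.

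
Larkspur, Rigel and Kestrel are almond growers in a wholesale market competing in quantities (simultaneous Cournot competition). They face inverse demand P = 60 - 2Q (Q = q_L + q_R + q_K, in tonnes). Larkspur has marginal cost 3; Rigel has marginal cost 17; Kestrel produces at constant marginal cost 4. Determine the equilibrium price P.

21

Larkspur's profit: π_L = (60 - 2Q)q_L - (3q_L). Setting ∂π_L/∂q_L = 0: 57 - 4q_L - 2(q_R + q_K) = 0.
Rigel's first-order condition: 43 - 4q_R - 2(q_L + q_K) = 0.
Kestrel's first-order condition: 56 - 4q_K - 2(q_L + q_R) = 0.
Adding the 3 first-order conditions: 156 − 8Q = 0, so Q = 39/2.
Back-substituting: q_L = (57 − 39)/2 = 9, q_R = (43 − 39)/2 = 2, q_K = (56 − 39)/2 = 17/2.
Total output Q = 39/2, so price P = 60 - 2·(39/2) = 21.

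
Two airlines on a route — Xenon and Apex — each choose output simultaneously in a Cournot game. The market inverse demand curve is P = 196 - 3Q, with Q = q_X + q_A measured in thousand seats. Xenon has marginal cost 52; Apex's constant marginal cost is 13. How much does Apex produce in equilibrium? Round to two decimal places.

24.67

Xenon's profit: π_X = (196 - 3Q)q_X - (52q_X). Setting ∂π_X/∂q_X = 0: 144 - 6q_X - 3(q_A) = 0.
Apex's profit: π_A = (196 - 3Q)q_A - (13q_A). Setting ∂π_A/∂q_A = 0: 183 - 6q_A - 3(q_X) = 0.
So q_X = (144 - 3q_A)/6 and q_A = (183 - 3q_X)/6.
Substituting one into the other gives q_X = 35/3 and q_A = 74/3.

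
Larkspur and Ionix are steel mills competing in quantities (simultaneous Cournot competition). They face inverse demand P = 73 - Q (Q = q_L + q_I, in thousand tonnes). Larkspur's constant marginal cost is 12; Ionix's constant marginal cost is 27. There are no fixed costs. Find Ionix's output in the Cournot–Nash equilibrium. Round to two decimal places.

10.33

Larkspur's profit: π_L = (73 - Q)q_L - (12q_L). Setting ∂π_L/∂q_L = 0: 61 - 2q_L - (q_I) = 0.
Ionix's first-order condition: 46 - 2q_I - (q_L) = 0.
Rearranging gives the reaction functions q_L = (61 - q_I)/2 and q_I = (46 - q_L)/2.
Substituting one into the other gives q_L = 76/3 and q_I = 31/3.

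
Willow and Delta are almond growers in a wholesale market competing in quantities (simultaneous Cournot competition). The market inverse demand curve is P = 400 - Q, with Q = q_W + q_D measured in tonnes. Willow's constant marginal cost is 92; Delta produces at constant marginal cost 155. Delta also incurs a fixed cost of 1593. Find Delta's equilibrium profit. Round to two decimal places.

Willow's profit: π_W = (400 - Q)q_W - (92q_W). Setting ∂π_W/∂q_W = 0: 308 - 2q_W - (q_D) = 0.
Delta's profit: π_D = (400 - Q)q_D - (155q_D). Setting ∂π_D/∂q_D = 0: 245 - 2q_D - (q_W) = 0.
So q_W = (308 - q_D)/2 and q_D = (245 - q_W)/2.
Substituting one into the other gives q_W = 371/3 and q_D = 182/3.
Price P = 400 - 553/3 = 647/3.
Delta's profit: (647/3 - 155)·(182/3) - 1593 = 2087.4444.

2087.44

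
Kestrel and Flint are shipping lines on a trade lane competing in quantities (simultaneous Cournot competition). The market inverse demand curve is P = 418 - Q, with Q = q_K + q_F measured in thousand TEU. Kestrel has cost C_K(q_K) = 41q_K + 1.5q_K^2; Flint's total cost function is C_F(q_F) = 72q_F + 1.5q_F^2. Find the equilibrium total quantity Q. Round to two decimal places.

120.50

Kestrel's profit: π_K = (418 - Q)q_K - (41q_K + (3/2)q_K²). Setting ∂π_K/∂q_K = 0: 377 - 5q_K - (q_F) = 0.
Flint's first-order condition: 346 - 5q_F - (q_K) = 0.
Best responses: q_K = (377 - q_F)/5, q_F = (346 - q_K)/5.
Substituting one into the other gives q_K = 513/8 and q_F = 451/8.
Total output Q = 513/8 + 451/8 = 241/2.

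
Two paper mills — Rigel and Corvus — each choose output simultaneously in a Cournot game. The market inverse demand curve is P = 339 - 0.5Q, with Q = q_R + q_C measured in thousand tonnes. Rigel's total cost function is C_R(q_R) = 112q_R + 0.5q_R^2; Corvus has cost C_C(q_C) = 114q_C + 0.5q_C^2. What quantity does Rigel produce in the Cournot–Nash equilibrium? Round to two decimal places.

91.07

Rigel's profit: π_R = (339 - 0.5Q)q_R - (112q_R + (1/2)q_R²). Setting ∂π_R/∂q_R = 0: 227 - 2q_R - (1/2)(q_C) = 0.
Corvus's profit: π_C = (339 - 0.5Q)q_C - (114q_C + (1/2)q_C²). Setting ∂π_C/∂q_C = 0: 225 - 2q_C - (1/2)(q_R) = 0.
Rearranging gives the reaction functions q_R = (227 - (1/2)q_C)/2 and q_C = (225 - (1/2)q_R)/2.
Solving the pair: q_R = 1366/15, q_C = 1346/15.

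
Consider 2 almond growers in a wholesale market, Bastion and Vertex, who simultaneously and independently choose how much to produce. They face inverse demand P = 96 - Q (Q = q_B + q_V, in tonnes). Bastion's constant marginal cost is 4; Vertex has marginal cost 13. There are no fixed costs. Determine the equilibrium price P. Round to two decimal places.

37.67

Bastion's profit: π_B = (96 - Q)q_B - (4q_B). Setting ∂π_B/∂q_B = 0: 92 - 2q_B - (q_V) = 0.
Vertex's first-order condition: 83 - 2q_V - (q_B) = 0.
Best responses: q_B = (92 - q_V)/2, q_V = (83 - q_B)/2.
Solving the pair: q_B = 101/3, q_V = 74/3.
Total output Q = 175/3, so price P = 96 - 175/3 = 113/3.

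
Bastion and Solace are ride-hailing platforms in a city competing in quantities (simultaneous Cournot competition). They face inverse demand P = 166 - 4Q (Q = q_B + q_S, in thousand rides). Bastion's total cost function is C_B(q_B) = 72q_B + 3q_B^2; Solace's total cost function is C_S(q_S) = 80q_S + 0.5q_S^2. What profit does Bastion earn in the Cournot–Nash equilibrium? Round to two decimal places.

Bastion's profit: π_B = (166 - 4Q)q_B - (72q_B + 3q_B²). Setting ∂π_B/∂q_B = 0: 94 - 14q_B - 4(q_S) = 0.
Solace's profit: π_S = (166 - 4Q)q_S - (80q_S + (1/2)q_S²). Setting ∂π_S/∂q_S = 0: 86 - 9q_S - 4(q_B) = 0.
Rearranging gives the reaction functions q_B = (94 - 4q_S)/14 and q_S = (86 - 4q_B)/9.
Substituting one into the other gives q_B = 251/55 and q_S = 414/55.
Price P = 166 - 4·(133/11) = 1294/11.
Bastion's profit: (1294/11)·(251/55) - 72·(251/55) - 3(251/55)² = 145.7874.

145.79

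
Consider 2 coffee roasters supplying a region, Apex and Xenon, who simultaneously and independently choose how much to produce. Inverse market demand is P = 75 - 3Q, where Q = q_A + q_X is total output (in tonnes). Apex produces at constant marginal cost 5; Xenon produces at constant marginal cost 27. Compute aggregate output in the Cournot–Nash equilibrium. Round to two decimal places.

Apex's profit: π_A = (75 - 3Q)q_A - (5q_A). Setting ∂π_A/∂q_A = 0: 70 - 6q_A - 3(q_X) = 0.
Xenon's first-order condition: 48 - 6q_X - 3(q_A) = 0.
Rearranging gives the reaction functions q_A = (70 - 3q_X)/6 and q_X = (48 - 3q_A)/6.
Substituting one into the other gives q_A = 92/9 and q_X = 26/9.
Total output Q = 92/9 + 26/9 = 118/9.

13.11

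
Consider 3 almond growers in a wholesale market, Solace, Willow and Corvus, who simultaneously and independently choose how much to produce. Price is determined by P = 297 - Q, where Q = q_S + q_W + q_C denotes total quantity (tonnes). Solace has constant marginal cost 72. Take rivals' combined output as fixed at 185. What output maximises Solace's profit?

20

With rivals' combined output fixed at 185, Solace's profit is π_S = (297 - 185 - q_S)q_S - (72q_S) = (112 - q_S)q_S - (72q_S).
∂π_S/∂q_S = 40 - 2q_S = 0, so q_S = 20.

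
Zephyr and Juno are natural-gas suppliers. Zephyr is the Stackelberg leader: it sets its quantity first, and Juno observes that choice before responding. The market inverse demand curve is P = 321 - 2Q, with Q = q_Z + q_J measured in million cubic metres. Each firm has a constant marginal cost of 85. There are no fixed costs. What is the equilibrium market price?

144

Solve by backward induction. Given q_Z, the follower Juno maximises π_J = (321 - 2q_Z - 2q_J)q_J - 85q_J.
∂π_J/∂q_J = 236 - 2q_Z - 4q_J = 0 gives the reaction function q_J = (236 - 2q_Z)/4.
Zephyr substitutes q_J(q_Z) into its own profit: π_Z = q_Z(321 - 2q_Z - (236 - 2q_Z)/2) - 85q_Z = (203 - q_Z)q_Z - 85q_Z.
The leader's first-order condition 118 - 2q_Z = 0 yields q_Z = 59.
Then q_J = (236 - 2·59)/4 = 59/2.
Total output Q = 177/2, so price P = 321 - 2·(177/2) = 144.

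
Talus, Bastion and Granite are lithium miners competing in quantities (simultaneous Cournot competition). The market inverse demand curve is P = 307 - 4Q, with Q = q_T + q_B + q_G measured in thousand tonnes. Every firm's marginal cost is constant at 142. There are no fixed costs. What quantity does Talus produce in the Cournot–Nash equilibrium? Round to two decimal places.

10.31

A representative firm's profit is π_i = q_i(307 - 4Q) - 142q_i.
Setting ∂π_i/∂q_i = 0 with rivals' quantities fixed: 165 - 8q_i - 4·Σ_{j≠i} q_j = 0.
With identical firms every q_j equals q_i, so Σ_{j≠i} q_j = 2q_i and 165 = 16q_i, giving q_i = 165/16.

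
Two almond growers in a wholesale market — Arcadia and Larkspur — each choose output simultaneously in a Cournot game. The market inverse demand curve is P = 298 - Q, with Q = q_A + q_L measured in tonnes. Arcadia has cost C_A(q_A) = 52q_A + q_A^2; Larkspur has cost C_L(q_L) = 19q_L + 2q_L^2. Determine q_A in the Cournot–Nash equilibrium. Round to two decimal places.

52.04

Arcadia's profit: π_A = (298 - Q)q_A - (52q_A + q_A²). Setting ∂π_A/∂q_A = 0: 246 - 4q_A - (q_L) = 0.
Larkspur's profit: π_L = (298 - Q)q_L - (19q_L + 2q_L²). Setting ∂π_L/∂q_L = 0: 279 - 6q_L - (q_A) = 0.
Best responses: q_A = (246 - q_L)/4, q_L = (279 - q_A)/6.
Solving the pair: q_A = 1197/23, q_L = 870/23.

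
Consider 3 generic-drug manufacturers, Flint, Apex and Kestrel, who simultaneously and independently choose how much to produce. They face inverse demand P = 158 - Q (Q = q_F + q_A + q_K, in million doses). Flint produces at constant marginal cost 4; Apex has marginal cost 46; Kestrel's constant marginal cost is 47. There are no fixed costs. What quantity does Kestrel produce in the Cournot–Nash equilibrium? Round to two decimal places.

16.75

Flint's profit: π_F = (158 - Q)q_F - (4q_F). Setting ∂π_F/∂q_F = 0: 154 - 2q_F - (q_A + q_K) = 0.
Apex's profit: π_A = (158 - Q)q_A - (46q_A). Setting ∂π_A/∂q_A = 0: 112 - 2q_A - (q_F + q_K) = 0.
Kestrel's first-order condition: 111 - 2q_K - (q_F + q_A) = 0.
Adding the 3 first-order conditions: 377 − 4Q = 0, so Q = 377/4.
Back-substituting: q_F = (154 − 377/4) = 239/4, q_A = (112 − 377/4) = 71/4, q_K = (111 − 377/4) = 67/4.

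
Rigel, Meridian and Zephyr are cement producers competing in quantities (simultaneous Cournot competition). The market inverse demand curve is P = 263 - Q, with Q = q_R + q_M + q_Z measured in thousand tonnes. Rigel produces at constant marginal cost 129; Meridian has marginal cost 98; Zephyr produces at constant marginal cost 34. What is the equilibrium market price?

Rigel's profit: π_R = (263 - Q)q_R - (129q_R). Setting ∂π_R/∂q_R = 0: 134 - 2q_R - (q_M + q_Z) = 0.
Meridian's profit: π_M = (263 - Q)q_M - (98q_M). Setting ∂π_M/∂q_M = 0: 165 - 2q_M - (q_R + q_Z) = 0.
Zephyr's first-order condition: 229 - 2q_Z - (q_R + q_M) = 0.
Summing all 3 equations gives 528 − 4Q = 0, hence Q = 132.
Back-substituting: q_R = (134 − 132) = 2, q_M = (165 − 132) = 33, q_Z = (229 − 132) = 97.
Total output Q = 132, so price P = 263 - 132 = 131.

131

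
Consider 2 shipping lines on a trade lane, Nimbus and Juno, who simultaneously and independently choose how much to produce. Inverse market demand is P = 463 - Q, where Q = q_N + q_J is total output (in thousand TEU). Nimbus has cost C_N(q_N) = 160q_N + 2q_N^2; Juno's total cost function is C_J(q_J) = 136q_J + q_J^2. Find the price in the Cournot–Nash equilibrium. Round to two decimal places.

Nimbus's profit: π_N = (463 - Q)q_N - (160q_N + 2q_N²). Setting ∂π_N/∂q_N = 0: 303 - 6q_N - (q_J) = 0.
Juno's first-order condition: 327 - 4q_J - (q_N) = 0.
Rearranging gives the reaction functions q_N = (303 - q_J)/6 and q_J = (327 - q_N)/4.
Substituting one into the other gives q_N = 885/23 and q_J = 1659/23.
Total output Q = 110.6087, so price P = 463 - 110.6087 = 352.3913.

352.39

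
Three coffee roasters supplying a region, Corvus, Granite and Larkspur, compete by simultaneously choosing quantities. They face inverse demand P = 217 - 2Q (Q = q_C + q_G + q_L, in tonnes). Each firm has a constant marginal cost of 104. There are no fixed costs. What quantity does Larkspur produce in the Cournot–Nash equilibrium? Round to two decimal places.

A representative firm's profit is π_i = q_i(217 - 2Q) - 104q_i.
Setting ∂π_i/∂q_i = 0 with rivals' quantities fixed: 113 - 4q_i - 2·Σ_{j≠i} q_j = 0.
By symmetry each firm produces the same amount; substituting Σ_{j≠i} q_j = 2q_i yields q_i = 113/8.

14.13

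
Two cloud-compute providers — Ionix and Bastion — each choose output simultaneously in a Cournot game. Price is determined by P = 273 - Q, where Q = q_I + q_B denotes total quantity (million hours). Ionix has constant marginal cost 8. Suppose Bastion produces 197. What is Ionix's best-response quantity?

With the rival's output fixed at 197, Ionix's profit is π_I = (273 - 197 - q_I)q_I - (8q_I) = (76 - q_I)q_I - (8q_I).
∂π_I/∂q_I = 68 - 2q_I = 0, so q_I = 34.

34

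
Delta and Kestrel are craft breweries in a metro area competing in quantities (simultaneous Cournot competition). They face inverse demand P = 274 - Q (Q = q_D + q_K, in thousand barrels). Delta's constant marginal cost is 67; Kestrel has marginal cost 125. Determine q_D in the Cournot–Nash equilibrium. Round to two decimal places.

Delta's profit: π_D = (274 - Q)q_D - (67q_D). Setting ∂π_D/∂q_D = 0: 207 - 2q_D - (q_K) = 0.
Kestrel's profit: π_K = (274 - Q)q_K - (125q_K). Setting ∂π_K/∂q_K = 0: 149 - 2q_K - (q_D) = 0.
Rearranging gives the reaction functions q_D = (207 - q_K)/2 and q_K = (149 - q_D)/2.
Substituting one into the other gives q_D = 265/3 and q_K = 91/3.

88.33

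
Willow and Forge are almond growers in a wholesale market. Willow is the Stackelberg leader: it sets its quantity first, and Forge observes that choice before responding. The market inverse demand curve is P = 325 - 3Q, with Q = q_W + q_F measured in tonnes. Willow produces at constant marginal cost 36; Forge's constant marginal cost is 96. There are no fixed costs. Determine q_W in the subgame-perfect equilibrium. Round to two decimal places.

The follower Forge best-responds to any q_W: π_F = (325 - 3Q)q_F - 96q_F.
∂π_F/∂q_F = 229 - 3q_W - 6q_F = 0 gives the reaction function q_F = (229 - 3q_W)/6.
The leader anticipates this reaction. Substituting into P = 325 - 3Q gives P = 421/2 - (3/2)q_W, so π_W = (421/2 - (3/2)q_W)q_W - 36q_W.
Maximising: ∂π_W/∂q_W = 349/2 - 3q_W = 0, giving q_W = 349/6.
Then q_F = (229 - 3·(349/6))/6 = 109/12.

58.17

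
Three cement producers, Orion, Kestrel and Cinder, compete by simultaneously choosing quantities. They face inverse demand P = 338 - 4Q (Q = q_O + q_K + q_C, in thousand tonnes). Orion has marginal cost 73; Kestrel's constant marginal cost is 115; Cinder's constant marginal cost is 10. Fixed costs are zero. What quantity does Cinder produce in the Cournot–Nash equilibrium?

31

Orion's profit: π_O = (338 - 4Q)q_O - (73q_O). Setting ∂π_O/∂q_O = 0: 265 - 8q_O - 4(q_K + q_C) = 0.
Kestrel's first-order condition: 223 - 8q_K - 4(q_O + q_C) = 0.
Cinder's profit: π_C = (338 - 4Q)q_C - (10q_C). Setting ∂π_C/∂q_C = 0: 328 - 8q_C - 4(q_O + q_K) = 0.
Adding the 3 first-order conditions: 816 − 16Q = 0, so Q = 51.
Back-substituting: q_O = (265 − 204)/4 = 61/4, q_K = (223 − 204)/4 = 19/4, q_C = (328 − 204)/4 = 31.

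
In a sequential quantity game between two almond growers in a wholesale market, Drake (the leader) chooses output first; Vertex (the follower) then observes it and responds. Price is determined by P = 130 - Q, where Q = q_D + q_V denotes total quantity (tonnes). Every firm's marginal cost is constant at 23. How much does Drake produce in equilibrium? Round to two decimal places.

53.50

The follower Vertex best-responds to any q_D: π_V = (130 - Q)q_V - 23q_V.
Setting the follower's marginal profit to zero, 107 - q_D - 2q_V = 0, i.e. q_V = (107 - q_D)/2.
The leader anticipates this reaction. Substituting into P = 130 - Q gives P = 153/2 - (1/2)q_D, so π_D = (153/2 - (1/2)q_D)q_D - 23q_D.
Leader FOC: 107/2 - q_D = 0, so q_D = 107/2.
Then q_V = (107 - 107/2)/2 = 107/4.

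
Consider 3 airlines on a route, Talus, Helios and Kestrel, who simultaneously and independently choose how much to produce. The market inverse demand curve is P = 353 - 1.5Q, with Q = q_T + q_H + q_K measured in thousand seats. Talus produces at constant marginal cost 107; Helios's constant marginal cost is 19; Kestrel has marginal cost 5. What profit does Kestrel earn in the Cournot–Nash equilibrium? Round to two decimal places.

Talus's profit: π_T = (353 - 1.5Q)q_T - (107q_T). Setting ∂π_T/∂q_T = 0: 246 - 3q_T - (3/2)(q_H + q_K) = 0.
Helios's profit: π_H = (353 - 1.5Q)q_H - (19q_H). Setting ∂π_H/∂q_H = 0: 334 - 3q_H - (3/2)(q_T + q_K) = 0.
Kestrel's profit: π_K = (353 - 1.5Q)q_K - (5q_K). Setting ∂π_K/∂q_K = 0: 348 - 3q_K - (3/2)(q_T + q_H) = 0.
Summing all 3 equations gives 928 − 6Q = 0, hence Q = 464/3.
Back-substituting: q_T = (246 − 232)/(3/2) = 28/3, q_H = (334 − 232)/(3/2) = 68, q_K = (348 − 232)/(3/2) = 232/3.
Price P = 353 - (3/2)·(464/3) = 121.
Kestrel's profit: (121 - 5)·(232/3) = 8970.6667.

8970.67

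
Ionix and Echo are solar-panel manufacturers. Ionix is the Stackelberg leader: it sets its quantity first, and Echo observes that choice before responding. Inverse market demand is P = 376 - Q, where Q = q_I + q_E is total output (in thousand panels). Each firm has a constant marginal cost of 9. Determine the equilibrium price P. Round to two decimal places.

Solve by backward induction. Given q_I, the follower Echo maximises π_E = (376 - q_I - q_E)q_E - 9q_E.
Follower FOC: 367 - q_I - 2q_E = 0, so q_E(q_I) = (367 - q_I)/2.
Ionix substitutes q_E(q_I) into its own profit: π_I = q_I(376 - q_I - (367 - q_I)/2) - 9q_I = (385/2 - (1/2)q_I)q_I - 9q_I.
Leader FOC: 367/2 - q_I = 0, so q_I = 367/2.
Then q_E = (367 - 367/2)/2 = 367/4.
Total output Q = 1101/4, so price P = 376 - 1101/4 = 403/4.

100.75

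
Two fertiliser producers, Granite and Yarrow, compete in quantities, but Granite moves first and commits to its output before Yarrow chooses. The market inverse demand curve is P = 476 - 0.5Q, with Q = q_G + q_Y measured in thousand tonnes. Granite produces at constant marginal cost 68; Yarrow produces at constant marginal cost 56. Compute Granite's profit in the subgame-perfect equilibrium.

The follower Yarrow best-responds to any q_G: π_Y = (476 - 0.5Q)q_Y - 56q_Y.
Follower FOC: 420 - (1/2)q_G - q_Y = 0, so q_Y(q_G) = (420 - (1/2)q_G).
The leader anticipates this reaction. Substituting into P = 476 - 0.5Q gives P = 266 - (1/4)q_G, so π_G = (266 - (1/4)q_G)q_G - 68q_G.
Maximising: ∂π_G/∂q_G = 198 - (1/2)q_G = 0, giving q_G = 396.
Then q_Y = (420 - (1/2)·396) = 222.
Price P = 476 - (1/2)·618 = 167.
Granite's profit: (167 - 68)·396 = 39204.

39204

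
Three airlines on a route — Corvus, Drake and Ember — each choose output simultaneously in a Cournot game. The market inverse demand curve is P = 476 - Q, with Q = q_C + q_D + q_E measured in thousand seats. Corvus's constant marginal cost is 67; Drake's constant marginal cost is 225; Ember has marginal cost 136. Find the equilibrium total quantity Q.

250

Corvus's profit: π_C = (476 - Q)q_C - (67q_C). Setting ∂π_C/∂q_C = 0: 409 - 2q_C - (q_D + q_E) = 0.
Drake's first-order condition: 251 - 2q_D - (q_C + q_E) = 0.
Ember's profit: π_E = (476 - Q)q_E - (136q_E). Setting ∂π_E/∂q_E = 0: 340 - 2q_E - (q_C + q_D) = 0.
Adding the 3 first-order conditions: 1000 − 4Q = 0, so Q = 250.
Back-substituting: q_C = (409 − 250) = 159, q_D = (251 − 250) = 1, q_E = (340 − 250) = 90.
Total output Q = 159 + 1 + 90 = 250.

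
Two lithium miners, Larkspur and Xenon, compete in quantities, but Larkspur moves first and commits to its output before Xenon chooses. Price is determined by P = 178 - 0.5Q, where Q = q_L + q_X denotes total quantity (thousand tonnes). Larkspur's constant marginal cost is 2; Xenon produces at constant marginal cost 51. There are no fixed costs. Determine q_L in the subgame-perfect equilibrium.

225

Solve by backward induction. Given q_L, the follower Xenon maximises π_X = (178 - (1/2)q_L - (1/2)q_X)q_X - 51q_X.
Follower FOC: 127 - (1/2)q_L - q_X = 0, so q_X(q_L) = (127 - (1/2)q_L).
Larkspur substitutes q_X(q_L) into its own profit: π_L = q_L(178 - (1/2)q_L - (127 - (1/2)q_L)/2) - 2q_L = (229/2 - (1/4)q_L)q_L - 2q_L.
Maximising: ∂π_L/∂q_L = 225/2 - (1/2)q_L = 0, giving q_L = 225.
Then q_X = (127 - (1/2)·225) = 29/2.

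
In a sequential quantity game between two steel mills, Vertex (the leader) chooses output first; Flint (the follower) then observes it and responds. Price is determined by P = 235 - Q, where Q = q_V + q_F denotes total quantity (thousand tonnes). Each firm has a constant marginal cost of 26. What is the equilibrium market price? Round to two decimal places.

Solve by backward induction. Given q_V, the follower Flint maximises π_F = (235 - q_V - q_F)q_F - 26q_F.
Follower FOC: 209 - q_V - 2q_F = 0, so q_F(q_V) = (209 - q_V)/2.
The leader anticipates this reaction. Substituting into P = 235 - Q gives P = 261/2 - (1/2)q_V, so π_V = (261/2 - (1/2)q_V)q_V - 26q_V.
Maximising: ∂π_V/∂q_V = 209/2 - q_V = 0, giving q_V = 209/2.
Then q_F = (209 - 209/2)/2 = 209/4.
Total output Q = 627/4, so price P = 235 - 627/4 = 313/4.

78.25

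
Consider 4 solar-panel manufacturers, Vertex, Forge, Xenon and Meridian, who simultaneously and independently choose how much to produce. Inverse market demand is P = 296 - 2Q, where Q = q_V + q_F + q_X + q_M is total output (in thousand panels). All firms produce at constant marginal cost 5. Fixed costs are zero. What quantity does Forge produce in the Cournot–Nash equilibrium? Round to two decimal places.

A representative firm's profit is π_i = q_i(296 - 2Q) - 5q_i.
First-order condition (treating rivals' output as given): 291 - 4q_i - 2·Σ_{j≠i} q_j = 0.
By symmetry each firm produces the same amount; substituting Σ_{j≠i} q_j = 3q_i yields q_i = 291/10.

29.10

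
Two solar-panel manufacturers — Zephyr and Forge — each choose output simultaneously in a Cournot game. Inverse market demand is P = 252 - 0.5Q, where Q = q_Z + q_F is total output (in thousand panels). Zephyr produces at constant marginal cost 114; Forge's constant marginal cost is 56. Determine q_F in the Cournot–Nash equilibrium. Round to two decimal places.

169.33

Zephyr's profit: π_Z = (252 - 0.5Q)q_Z - (114q_Z). Setting ∂π_Z/∂q_Z = 0: 138 - q_Z - (1/2)(q_F) = 0.
Forge's profit: π_F = (252 - 0.5Q)q_F - (56q_F). Setting ∂π_F/∂q_F = 0: 196 - q_F - (1/2)(q_Z) = 0.
Best responses: q_Z = (138 - (1/2)q_F), q_F = (196 - (1/2)q_Z).
Substituting one into the other gives q_Z = 160/3 and q_F = 508/3.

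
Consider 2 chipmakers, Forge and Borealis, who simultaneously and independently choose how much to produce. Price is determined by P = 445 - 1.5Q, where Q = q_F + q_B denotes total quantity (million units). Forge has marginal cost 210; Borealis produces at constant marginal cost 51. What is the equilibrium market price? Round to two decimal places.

235.33

Forge's profit: π_F = (445 - 1.5Q)q_F - (210q_F). Setting ∂π_F/∂q_F = 0: 235 - 3q_F - (3/2)(q_B) = 0.
Borealis's profit: π_B = (445 - 1.5Q)q_B - (51q_B). Setting ∂π_B/∂q_B = 0: 394 - 3q_B - (3/2)(q_F) = 0.
So q_F = (235 - (3/2)q_B)/3 and q_B = (394 - (3/2)q_F)/3.
Substituting one into the other gives q_F = 152/9 and q_B = 1106/9.
Total output Q = 1258/9, so price P = 445 - (3/2)·(1258/9) = 706/3.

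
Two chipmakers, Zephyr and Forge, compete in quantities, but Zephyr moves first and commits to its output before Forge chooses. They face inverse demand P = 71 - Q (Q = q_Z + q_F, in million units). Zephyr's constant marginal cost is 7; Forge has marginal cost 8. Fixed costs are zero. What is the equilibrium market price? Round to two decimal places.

23.25

The follower Forge best-responds to any q_Z: π_F = (71 - Q)q_F - 8q_F.
∂π_F/∂q_F = 63 - q_Z - 2q_F = 0 gives the reaction function q_F = (63 - q_Z)/2.
The leader anticipates this reaction. Substituting into P = 71 - Q gives P = 79/2 - (1/2)q_Z, so π_Z = (79/2 - (1/2)q_Z)q_Z - 7q_Z.
Leader FOC: 65/2 - q_Z = 0, so q_Z = 65/2.
Then q_F = (63 - 65/2)/2 = 61/4.
Total output Q = 191/4, so price P = 71 - 191/4 = 93/4.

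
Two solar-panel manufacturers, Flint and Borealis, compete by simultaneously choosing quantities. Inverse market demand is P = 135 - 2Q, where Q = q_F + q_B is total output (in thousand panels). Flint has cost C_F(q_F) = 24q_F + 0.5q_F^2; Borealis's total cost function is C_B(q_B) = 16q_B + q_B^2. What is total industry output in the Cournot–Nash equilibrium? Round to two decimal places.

Flint's profit: π_F = (135 - 2Q)q_F - (24q_F + (1/2)q_F²). Setting ∂π_F/∂q_F = 0: 111 - 5q_F - 2(q_B) = 0.
Borealis's profit: π_B = (135 - 2Q)q_B - (16q_B + q_B²). Setting ∂π_B/∂q_B = 0: 119 - 6q_B - 2(q_F) = 0.
Rearranging gives the reaction functions q_F = (111 - 2q_B)/5 and q_B = (119 - 2q_F)/6.
Solving the pair: q_F = 214/13, q_B = 373/26.
Total output Q = 214/13 + 373/26 = 801/26.

30.81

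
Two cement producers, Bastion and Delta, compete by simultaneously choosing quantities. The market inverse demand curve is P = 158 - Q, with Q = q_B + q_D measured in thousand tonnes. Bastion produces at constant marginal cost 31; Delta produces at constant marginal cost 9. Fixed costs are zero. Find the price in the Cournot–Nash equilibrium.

66

Bastion's profit: π_B = (158 - Q)q_B - (31q_B). Setting ∂π_B/∂q_B = 0: 127 - 2q_B - (q_D) = 0.
Delta's profit: π_D = (158 - Q)q_D - (9q_D). Setting ∂π_D/∂q_D = 0: 149 - 2q_D - (q_B) = 0.
Best responses: q_B = (127 - q_D)/2, q_D = (149 - q_B)/2.
Substituting one into the other gives q_B = 35 and q_D = 57.
Total output Q = 92, so price P = 158 - 92 = 66.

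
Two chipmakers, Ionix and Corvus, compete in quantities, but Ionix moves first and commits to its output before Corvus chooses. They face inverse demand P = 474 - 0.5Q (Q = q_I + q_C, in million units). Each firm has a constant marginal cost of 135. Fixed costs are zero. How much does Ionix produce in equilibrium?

The follower Corvus best-responds to any q_I: π_C = (474 - 0.5Q)q_C - 135q_C.
Setting the follower's marginal profit to zero, 339 - (1/2)q_I - q_C = 0, i.e. q_C = (339 - (1/2)q_I).
Ionix substitutes q_C(q_I) into its own profit: π_I = q_I(474 - (1/2)q_I - (339 - (1/2)q_I)/2) - 135q_I = (609/2 - (1/4)q_I)q_I - 135q_I.
Leader FOC: 339/2 - (1/2)q_I = 0, so q_I = 339.
Then q_C = (339 - (1/2)·339) = 339/2.

339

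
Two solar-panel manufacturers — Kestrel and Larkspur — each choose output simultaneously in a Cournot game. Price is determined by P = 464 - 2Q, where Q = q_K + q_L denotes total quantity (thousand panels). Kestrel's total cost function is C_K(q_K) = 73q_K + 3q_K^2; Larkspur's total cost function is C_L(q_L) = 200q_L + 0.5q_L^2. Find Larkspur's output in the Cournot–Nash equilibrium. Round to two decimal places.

40.39

Kestrel's profit: π_K = (464 - 2Q)q_K - (73q_K + 3q_K²). Setting ∂π_K/∂q_K = 0: 391 - 10q_K - 2(q_L) = 0.
Larkspur's first-order condition: 264 - 5q_L - 2(q_K) = 0.
So q_K = (391 - 2q_L)/10 and q_L = (264 - 2q_K)/5.
Solving the pair: q_K = 1427/46, q_L = 929/23.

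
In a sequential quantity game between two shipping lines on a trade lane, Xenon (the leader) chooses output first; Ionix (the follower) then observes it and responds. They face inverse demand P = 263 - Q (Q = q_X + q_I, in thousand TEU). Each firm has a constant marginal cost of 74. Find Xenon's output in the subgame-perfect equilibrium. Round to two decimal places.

The follower Ionix best-responds to any q_X: π_I = (263 - Q)q_I - 74q_I.
Setting the follower's marginal profit to zero, 189 - q_X - 2q_I = 0, i.e. q_I = (189 - q_X)/2.
The leader anticipates this reaction. Substituting into P = 263 - Q gives P = 337/2 - (1/2)q_X, so π_X = (337/2 - (1/2)q_X)q_X - 74q_X.
Maximising: ∂π_X/∂q_X = 189/2 - q_X = 0, giving q_X = 189/2.
Then q_I = (189 - 189/2)/2 = 189/4.

94.50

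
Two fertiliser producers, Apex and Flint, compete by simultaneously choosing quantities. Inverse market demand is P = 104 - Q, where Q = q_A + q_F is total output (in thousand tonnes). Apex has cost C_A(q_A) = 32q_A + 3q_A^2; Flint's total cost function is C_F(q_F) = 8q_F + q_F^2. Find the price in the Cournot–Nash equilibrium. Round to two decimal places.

75.35

Apex's profit: π_A = (104 - Q)q_A - (32q_A + 3q_A²). Setting ∂π_A/∂q_A = 0: 72 - 8q_A - (q_F) = 0.
Flint's profit: π_F = (104 - Q)q_F - (8q_F + q_F²). Setting ∂π_F/∂q_F = 0: 96 - 4q_F - (q_A) = 0.
Rearranging gives the reaction functions q_A = (72 - q_F)/8 and q_F = (96 - q_A)/4.
Solving the pair: q_A = 192/31, q_F = 696/31.
Total output Q = 888/31, so price P = 104 - 888/31 = 75.3548.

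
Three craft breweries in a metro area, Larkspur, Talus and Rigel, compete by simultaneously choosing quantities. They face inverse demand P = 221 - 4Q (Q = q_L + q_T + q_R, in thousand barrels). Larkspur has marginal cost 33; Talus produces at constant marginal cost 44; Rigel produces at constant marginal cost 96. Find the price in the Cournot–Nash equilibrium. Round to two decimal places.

98.50

Larkspur's profit: π_L = (221 - 4Q)q_L - (33q_L). Setting ∂π_L/∂q_L = 0: 188 - 8q_L - 4(q_T + q_R) = 0.
Talus's profit: π_T = (221 - 4Q)q_T - (44q_T). Setting ∂π_T/∂q_T = 0: 177 - 8q_T - 4(q_L + q_R) = 0.
Rigel's first-order condition: 125 - 8q_R - 4(q_L + q_T) = 0.
Adding the 3 conditions: 490 − 8Q − 8Q = 0, i.e. Q = 245/8.
Back-substituting: q_L = (188 − 245/2)/4 = 131/8, q_T = (177 − 245/2)/4 = 109/8, q_R = (125 − 245/2)/4 = 5/8.
Total output Q = 245/8, so price P = 221 - 4·(245/8) = 197/2.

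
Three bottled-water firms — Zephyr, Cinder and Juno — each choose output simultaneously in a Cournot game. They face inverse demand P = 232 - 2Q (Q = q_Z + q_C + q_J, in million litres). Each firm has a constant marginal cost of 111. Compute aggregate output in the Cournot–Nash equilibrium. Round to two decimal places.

Each firm earns π_i = (232 - 2Q)q_i - 111q_i.
Setting ∂π_i/∂q_i = 0 with rivals' quantities fixed: 121 - 4q_i - 2·Σ_{j≠i} q_j = 0.
By symmetry each firm produces the same amount; substituting Σ_{j≠i} q_j = 2q_i yields q_i = 121/8.
Total output Q = 121/8 + 121/8 + 121/8 = 363/8.

45.38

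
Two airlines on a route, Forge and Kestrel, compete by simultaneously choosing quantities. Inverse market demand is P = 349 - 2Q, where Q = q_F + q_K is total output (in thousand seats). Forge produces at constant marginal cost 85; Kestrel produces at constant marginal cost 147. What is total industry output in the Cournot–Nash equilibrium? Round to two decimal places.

Forge's profit: π_F = (349 - 2Q)q_F - (85q_F). Setting ∂π_F/∂q_F = 0: 264 - 4q_F - 2(q_K) = 0.
Kestrel's profit: π_K = (349 - 2Q)q_K - (147q_K). Setting ∂π_K/∂q_K = 0: 202 - 4q_K - 2(q_F) = 0.
So q_F = (264 - 2q_K)/4 and q_K = (202 - 2q_F)/4.
Substituting one into the other gives q_F = 163/3 and q_K = 70/3.
Total output Q = 163/3 + 70/3 = 233/3.

77.67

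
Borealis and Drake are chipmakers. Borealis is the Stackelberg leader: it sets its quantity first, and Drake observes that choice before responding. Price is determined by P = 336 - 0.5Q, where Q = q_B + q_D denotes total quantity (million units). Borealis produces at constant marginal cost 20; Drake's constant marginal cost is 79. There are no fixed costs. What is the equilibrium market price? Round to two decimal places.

Solve by backward induction. Given q_B, the follower Drake maximises π_D = (336 - (1/2)q_B - (1/2)q_D)q_D - 79q_D.
∂π_D/∂q_D = 257 - (1/2)q_B - q_D = 0 gives the reaction function q_D = (257 - (1/2)q_B).
The leader anticipates this reaction. Substituting into P = 336 - 0.5Q gives P = 415/2 - (1/4)q_B, so π_B = (415/2 - (1/4)q_B)q_B - 20q_B.
Maximising: ∂π_B/∂q_B = 375/2 - (1/2)q_B = 0, giving q_B = 375.
Then q_D = (257 - (1/2)·375) = 139/2.
Total output Q = 889/2, so price P = 336 - (1/2)·(889/2) = 455/4.

113.75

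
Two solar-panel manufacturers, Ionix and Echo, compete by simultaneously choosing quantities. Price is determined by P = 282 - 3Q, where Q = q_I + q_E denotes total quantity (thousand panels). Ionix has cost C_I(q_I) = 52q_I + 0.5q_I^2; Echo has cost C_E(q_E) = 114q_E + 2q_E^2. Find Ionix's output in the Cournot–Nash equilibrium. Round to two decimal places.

29.44

Ionix's profit: π_I = (282 - 3Q)q_I - (52q_I + (1/2)q_I²). Setting ∂π_I/∂q_I = 0: 230 - 7q_I - 3(q_E) = 0.
Echo's profit: π_E = (282 - 3Q)q_E - (114q_E + 2q_E²). Setting ∂π_E/∂q_E = 0: 168 - 10q_E - 3(q_I) = 0.
So q_I = (230 - 3q_E)/7 and q_E = (168 - 3q_I)/10.
Substituting one into the other gives q_I = 1796/61 and q_E = 486/61.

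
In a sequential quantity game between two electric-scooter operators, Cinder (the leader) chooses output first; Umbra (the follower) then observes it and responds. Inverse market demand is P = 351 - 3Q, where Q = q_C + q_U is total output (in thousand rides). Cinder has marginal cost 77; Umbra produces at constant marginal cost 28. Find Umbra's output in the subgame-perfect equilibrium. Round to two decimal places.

35.08

Solve by backward induction. Given q_C, the follower Umbra maximises π_U = (351 - 3q_C - 3q_U)q_U - 28q_U.
Setting the follower's marginal profit to zero, 323 - 3q_C - 6q_U = 0, i.e. q_U = (323 - 3q_C)/6.
The leader anticipates this reaction. Substituting into P = 351 - 3Q gives P = 379/2 - (3/2)q_C, so π_C = (379/2 - (3/2)q_C)q_C - 77q_C.
Leader FOC: 225/2 - 3q_C = 0, so q_C = 75/2.
Then q_U = (323 - 3·(75/2))/6 = 421/12.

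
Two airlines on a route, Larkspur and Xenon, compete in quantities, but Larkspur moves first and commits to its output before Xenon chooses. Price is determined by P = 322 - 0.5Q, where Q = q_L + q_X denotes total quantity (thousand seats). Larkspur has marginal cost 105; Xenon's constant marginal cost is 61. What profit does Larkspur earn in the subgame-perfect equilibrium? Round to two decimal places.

7482.25

The follower Xenon best-responds to any q_L: π_X = (322 - 0.5Q)q_X - 61q_X.
Setting the follower's marginal profit to zero, 261 - (1/2)q_L - q_X = 0, i.e. q_X = (261 - (1/2)q_L).
Larkspur substitutes q_X(q_L) into its own profit: π_L = q_L(322 - (1/2)q_L - (261 - (1/2)q_L)/2) - 105q_L = (383/2 - (1/4)q_L)q_L - 105q_L.
Maximising: ∂π_L/∂q_L = 173/2 - (1/2)q_L = 0, giving q_L = 173.
Then q_X = (261 - (1/2)·173) = 349/2.
Price P = 322 - (1/2)·(695/2) = 593/4.
Larkspur's profit: (593/4 - 105)·173 = 7482.2500.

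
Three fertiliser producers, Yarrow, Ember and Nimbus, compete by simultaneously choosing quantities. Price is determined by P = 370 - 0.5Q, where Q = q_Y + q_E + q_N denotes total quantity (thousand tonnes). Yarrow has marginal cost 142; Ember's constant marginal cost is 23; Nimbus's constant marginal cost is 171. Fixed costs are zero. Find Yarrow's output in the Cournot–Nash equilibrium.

69

Yarrow's profit: π_Y = (370 - 0.5Q)q_Y - (142q_Y). Setting ∂π_Y/∂q_Y = 0: 228 - q_Y - (1/2)(q_E + q_N) = 0.
Ember's first-order condition: 347 - q_E - (1/2)(q_Y + q_N) = 0.
Nimbus's profit: π_N = (370 - 0.5Q)q_N - (171q_N). Setting ∂π_N/∂q_N = 0: 199 - q_N - (1/2)(q_Y + q_E) = 0.
Summing all 3 equations gives 774 − 2Q = 0, hence Q = 387.
Back-substituting: q_Y = (228 − 387/2)/(1/2) = 69, q_E = (347 − 387/2)/(1/2) = 307, q_N = (199 − 387/2)/(1/2) = 11.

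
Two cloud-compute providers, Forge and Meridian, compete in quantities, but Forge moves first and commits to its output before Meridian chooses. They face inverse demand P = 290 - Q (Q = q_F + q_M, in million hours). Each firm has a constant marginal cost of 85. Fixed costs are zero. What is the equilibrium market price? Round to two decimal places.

The follower Meridian best-responds to any q_F: π_M = (290 - Q)q_M - 85q_M.
Follower FOC: 205 - q_F - 2q_M = 0, so q_M(q_F) = (205 - q_F)/2.
Forge substitutes q_M(q_F) into its own profit: π_F = q_F(290 - q_F - (205 - q_F)/2) - 85q_F = (375/2 - (1/2)q_F)q_F - 85q_F.
Maximising: ∂π_F/∂q_F = 205/2 - q_F = 0, giving q_F = 205/2.
Then q_M = (205 - 205/2)/2 = 205/4.
Total output Q = 615/4, so price P = 290 - 615/4 = 545/4.

136.25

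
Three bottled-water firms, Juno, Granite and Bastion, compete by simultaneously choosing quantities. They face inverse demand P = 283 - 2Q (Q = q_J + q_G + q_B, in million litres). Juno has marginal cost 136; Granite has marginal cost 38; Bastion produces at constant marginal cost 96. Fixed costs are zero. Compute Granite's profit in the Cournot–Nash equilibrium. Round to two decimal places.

Juno's profit: π_J = (283 - 2Q)q_J - (136q_J). Setting ∂π_J/∂q_J = 0: 147 - 4q_J - 2(q_G + q_B) = 0.
Granite's first-order condition: 245 - 4q_G - 2(q_J + q_B) = 0.
Bastion's first-order condition: 187 - 4q_B - 2(q_J + q_G) = 0.
Adding the 3 conditions: 579 − 4Q − 4Q = 0, i.e. Q = 579/8.
Back-substituting: q_J = (147 − 579/4)/2 = 9/8, q_G = (245 − 579/4)/2 = 401/8, q_B = (187 − 579/4)/2 = 169/8.
Price P = 283 - 2·(579/8) = 553/4.
Granite's profit: (553/4 - 38)·(401/8) = 5025.0313.

5025.03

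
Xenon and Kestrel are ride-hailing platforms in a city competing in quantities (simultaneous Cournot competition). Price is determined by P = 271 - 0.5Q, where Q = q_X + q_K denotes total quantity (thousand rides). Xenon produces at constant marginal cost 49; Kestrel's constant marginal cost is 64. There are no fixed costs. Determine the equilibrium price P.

Xenon's profit: π_X = (271 - 0.5Q)q_X - (49q_X). Setting ∂π_X/∂q_X = 0: 222 - q_X - (1/2)(q_K) = 0.
Kestrel's first-order condition: 207 - q_K - (1/2)(q_X) = 0.
Rearranging gives the reaction functions q_X = (222 - (1/2)q_K) and q_K = (207 - (1/2)q_X).
Solving the pair: q_X = 158, q_K = 128.
Total output Q = 286, so price P = 271 - (1/2)·286 = 128.

128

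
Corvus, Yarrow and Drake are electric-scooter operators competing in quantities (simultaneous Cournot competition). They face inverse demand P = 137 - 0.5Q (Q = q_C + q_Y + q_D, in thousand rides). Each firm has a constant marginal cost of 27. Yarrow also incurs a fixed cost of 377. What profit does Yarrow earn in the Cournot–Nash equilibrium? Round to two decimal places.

Each firm earns π_i = (137 - 0.5Q)q_i - 27q_i.
First-order condition (treating rivals' output as given): 110 - q_i - (1/2)·Σ_{j≠i} q_j = 0.
By symmetry each firm produces the same amount; substituting Σ_{j≠i} q_j = 2q_i yields q_i = 110/2 = 55.
Price P = 137 - (1/2)·165 = 109/2.
Yarrow's profit: (109/2 - 27)·55 - 377 = 1135.5000.

1135.50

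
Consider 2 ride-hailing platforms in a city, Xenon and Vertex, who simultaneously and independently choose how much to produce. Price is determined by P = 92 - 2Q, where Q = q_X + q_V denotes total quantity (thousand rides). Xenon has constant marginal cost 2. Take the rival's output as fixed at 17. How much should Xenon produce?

14

With the rival's output fixed at 17, Xenon's profit is π_X = (92 - 2·17 - 2q_X)q_X - (2q_X) = (58 - 2q_X)q_X - (2q_X).
∂π_X/∂q_X = 56 - 4q_X = 0, so q_X = 14.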